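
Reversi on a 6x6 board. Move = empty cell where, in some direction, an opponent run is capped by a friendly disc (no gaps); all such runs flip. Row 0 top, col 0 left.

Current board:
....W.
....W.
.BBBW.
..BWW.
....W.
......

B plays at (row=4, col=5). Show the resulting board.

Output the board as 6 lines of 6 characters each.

Answer: ....W.
....W.
.BBBW.
..BWB.
....WB
......

Derivation:
Place B at (4,5); scan 8 dirs for brackets.
Dir NW: opp run (3,4) capped by B -> flip
Dir N: first cell '.' (not opp) -> no flip
Dir NE: edge -> no flip
Dir W: opp run (4,4), next='.' -> no flip
Dir E: edge -> no flip
Dir SW: first cell '.' (not opp) -> no flip
Dir S: first cell '.' (not opp) -> no flip
Dir SE: edge -> no flip
All flips: (3,4)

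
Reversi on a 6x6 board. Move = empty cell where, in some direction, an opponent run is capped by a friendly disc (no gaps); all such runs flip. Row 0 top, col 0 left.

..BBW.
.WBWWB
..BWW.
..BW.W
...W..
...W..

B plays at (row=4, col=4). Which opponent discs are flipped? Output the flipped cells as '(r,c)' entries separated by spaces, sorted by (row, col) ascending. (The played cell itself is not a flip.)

Answer: (3,3)

Derivation:
Dir NW: opp run (3,3) capped by B -> flip
Dir N: first cell '.' (not opp) -> no flip
Dir NE: opp run (3,5), next=edge -> no flip
Dir W: opp run (4,3), next='.' -> no flip
Dir E: first cell '.' (not opp) -> no flip
Dir SW: opp run (5,3), next=edge -> no flip
Dir S: first cell '.' (not opp) -> no flip
Dir SE: first cell '.' (not opp) -> no flip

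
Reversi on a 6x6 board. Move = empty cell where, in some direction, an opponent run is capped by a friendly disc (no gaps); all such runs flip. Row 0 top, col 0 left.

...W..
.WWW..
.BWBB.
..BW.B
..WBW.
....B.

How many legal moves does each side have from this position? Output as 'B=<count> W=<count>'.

Answer: B=8 W=7

Derivation:
-- B to move --
(0,0): no bracket -> illegal
(0,1): flips 2 -> legal
(0,2): flips 3 -> legal
(0,4): no bracket -> illegal
(1,0): no bracket -> illegal
(1,4): no bracket -> illegal
(2,0): no bracket -> illegal
(3,1): no bracket -> illegal
(3,4): flips 2 -> legal
(4,1): flips 1 -> legal
(4,5): flips 1 -> legal
(5,1): flips 2 -> legal
(5,2): flips 1 -> legal
(5,3): flips 1 -> legal
(5,5): no bracket -> illegal
B mobility = 8
-- W to move --
(1,0): no bracket -> illegal
(1,4): no bracket -> illegal
(1,5): flips 1 -> legal
(2,0): flips 1 -> legal
(2,5): flips 2 -> legal
(3,0): flips 1 -> legal
(3,1): flips 2 -> legal
(3,4): flips 1 -> legal
(4,1): no bracket -> illegal
(4,5): no bracket -> illegal
(5,2): no bracket -> illegal
(5,3): flips 1 -> legal
(5,5): no bracket -> illegal
W mobility = 7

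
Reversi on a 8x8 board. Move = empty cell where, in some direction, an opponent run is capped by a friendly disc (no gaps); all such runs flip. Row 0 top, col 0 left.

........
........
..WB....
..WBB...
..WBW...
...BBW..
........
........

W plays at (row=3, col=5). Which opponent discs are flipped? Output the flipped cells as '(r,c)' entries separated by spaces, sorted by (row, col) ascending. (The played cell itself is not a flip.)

Dir NW: first cell '.' (not opp) -> no flip
Dir N: first cell '.' (not opp) -> no flip
Dir NE: first cell '.' (not opp) -> no flip
Dir W: opp run (3,4) (3,3) capped by W -> flip
Dir E: first cell '.' (not opp) -> no flip
Dir SW: first cell 'W' (not opp) -> no flip
Dir S: first cell '.' (not opp) -> no flip
Dir SE: first cell '.' (not opp) -> no flip

Answer: (3,3) (3,4)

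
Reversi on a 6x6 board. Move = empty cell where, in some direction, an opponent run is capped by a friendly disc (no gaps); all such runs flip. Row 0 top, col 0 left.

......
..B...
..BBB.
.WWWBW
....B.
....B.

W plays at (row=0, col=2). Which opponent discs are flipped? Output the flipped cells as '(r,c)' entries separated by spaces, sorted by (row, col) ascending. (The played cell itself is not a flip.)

Answer: (1,2) (2,2)

Derivation:
Dir NW: edge -> no flip
Dir N: edge -> no flip
Dir NE: edge -> no flip
Dir W: first cell '.' (not opp) -> no flip
Dir E: first cell '.' (not opp) -> no flip
Dir SW: first cell '.' (not opp) -> no flip
Dir S: opp run (1,2) (2,2) capped by W -> flip
Dir SE: first cell '.' (not opp) -> no flip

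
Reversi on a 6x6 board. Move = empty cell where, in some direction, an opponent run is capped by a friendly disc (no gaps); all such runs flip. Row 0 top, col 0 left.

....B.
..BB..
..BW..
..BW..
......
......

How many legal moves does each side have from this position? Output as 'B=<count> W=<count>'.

Answer: B=5 W=6

Derivation:
-- B to move --
(1,4): flips 1 -> legal
(2,4): flips 1 -> legal
(3,4): flips 2 -> legal
(4,2): no bracket -> illegal
(4,3): flips 2 -> legal
(4,4): flips 1 -> legal
B mobility = 5
-- W to move --
(0,1): flips 1 -> legal
(0,2): no bracket -> illegal
(0,3): flips 1 -> legal
(0,5): no bracket -> illegal
(1,1): flips 1 -> legal
(1,4): no bracket -> illegal
(1,5): no bracket -> illegal
(2,1): flips 1 -> legal
(2,4): no bracket -> illegal
(3,1): flips 1 -> legal
(4,1): flips 1 -> legal
(4,2): no bracket -> illegal
(4,3): no bracket -> illegal
W mobility = 6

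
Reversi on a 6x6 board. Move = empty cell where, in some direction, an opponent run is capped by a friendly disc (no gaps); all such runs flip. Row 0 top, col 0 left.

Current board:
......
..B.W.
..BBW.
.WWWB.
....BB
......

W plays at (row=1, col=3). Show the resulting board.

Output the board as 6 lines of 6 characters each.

Answer: ......
..BWW.
..WWW.
.WWWB.
....BB
......

Derivation:
Place W at (1,3); scan 8 dirs for brackets.
Dir NW: first cell '.' (not opp) -> no flip
Dir N: first cell '.' (not opp) -> no flip
Dir NE: first cell '.' (not opp) -> no flip
Dir W: opp run (1,2), next='.' -> no flip
Dir E: first cell 'W' (not opp) -> no flip
Dir SW: opp run (2,2) capped by W -> flip
Dir S: opp run (2,3) capped by W -> flip
Dir SE: first cell 'W' (not opp) -> no flip
All flips: (2,2) (2,3)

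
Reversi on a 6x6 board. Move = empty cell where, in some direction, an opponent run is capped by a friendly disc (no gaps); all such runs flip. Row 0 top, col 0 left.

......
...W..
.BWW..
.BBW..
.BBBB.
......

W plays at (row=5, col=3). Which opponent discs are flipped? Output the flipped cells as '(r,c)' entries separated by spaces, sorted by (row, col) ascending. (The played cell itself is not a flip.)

Dir NW: opp run (4,2) (3,1), next='.' -> no flip
Dir N: opp run (4,3) capped by W -> flip
Dir NE: opp run (4,4), next='.' -> no flip
Dir W: first cell '.' (not opp) -> no flip
Dir E: first cell '.' (not opp) -> no flip
Dir SW: edge -> no flip
Dir S: edge -> no flip
Dir SE: edge -> no flip

Answer: (4,3)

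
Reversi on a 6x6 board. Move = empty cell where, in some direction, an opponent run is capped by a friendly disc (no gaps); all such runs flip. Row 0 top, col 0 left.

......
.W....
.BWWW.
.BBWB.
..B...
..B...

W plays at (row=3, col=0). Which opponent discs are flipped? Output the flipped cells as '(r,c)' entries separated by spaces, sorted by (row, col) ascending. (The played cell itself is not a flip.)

Answer: (3,1) (3,2)

Derivation:
Dir NW: edge -> no flip
Dir N: first cell '.' (not opp) -> no flip
Dir NE: opp run (2,1), next='.' -> no flip
Dir W: edge -> no flip
Dir E: opp run (3,1) (3,2) capped by W -> flip
Dir SW: edge -> no flip
Dir S: first cell '.' (not opp) -> no flip
Dir SE: first cell '.' (not opp) -> no flip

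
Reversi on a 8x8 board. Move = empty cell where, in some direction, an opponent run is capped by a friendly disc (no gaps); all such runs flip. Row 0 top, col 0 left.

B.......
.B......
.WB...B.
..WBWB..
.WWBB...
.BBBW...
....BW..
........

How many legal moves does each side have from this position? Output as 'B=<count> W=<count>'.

Answer: B=10 W=13

Derivation:
-- B to move --
(1,0): flips 2 -> legal
(1,2): no bracket -> illegal
(2,0): flips 1 -> legal
(2,3): no bracket -> illegal
(2,4): flips 1 -> legal
(2,5): flips 1 -> legal
(3,0): flips 1 -> legal
(3,1): flips 4 -> legal
(4,0): flips 2 -> legal
(4,5): no bracket -> illegal
(5,0): no bracket -> illegal
(5,5): flips 1 -> legal
(5,6): no bracket -> illegal
(6,3): no bracket -> illegal
(6,6): flips 1 -> legal
(7,4): no bracket -> illegal
(7,5): no bracket -> illegal
(7,6): flips 2 -> legal
B mobility = 10
-- W to move --
(0,1): flips 1 -> legal
(0,2): no bracket -> illegal
(1,0): no bracket -> illegal
(1,2): flips 1 -> legal
(1,3): no bracket -> illegal
(1,5): no bracket -> illegal
(1,6): no bracket -> illegal
(1,7): no bracket -> illegal
(2,0): no bracket -> illegal
(2,3): flips 1 -> legal
(2,4): flips 1 -> legal
(2,5): no bracket -> illegal
(2,7): no bracket -> illegal
(3,1): no bracket -> illegal
(3,6): flips 1 -> legal
(3,7): no bracket -> illegal
(4,0): no bracket -> illegal
(4,5): flips 2 -> legal
(4,6): no bracket -> illegal
(5,0): flips 3 -> legal
(5,5): no bracket -> illegal
(6,0): flips 1 -> legal
(6,1): flips 3 -> legal
(6,2): flips 1 -> legal
(6,3): flips 2 -> legal
(7,3): no bracket -> illegal
(7,4): flips 1 -> legal
(7,5): flips 2 -> legal
W mobility = 13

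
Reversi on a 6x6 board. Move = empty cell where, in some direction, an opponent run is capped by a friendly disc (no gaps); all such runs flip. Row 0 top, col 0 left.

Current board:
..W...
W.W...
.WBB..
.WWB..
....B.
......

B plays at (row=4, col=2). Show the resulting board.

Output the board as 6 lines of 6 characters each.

Place B at (4,2); scan 8 dirs for brackets.
Dir NW: opp run (3,1), next='.' -> no flip
Dir N: opp run (3,2) capped by B -> flip
Dir NE: first cell 'B' (not opp) -> no flip
Dir W: first cell '.' (not opp) -> no flip
Dir E: first cell '.' (not opp) -> no flip
Dir SW: first cell '.' (not opp) -> no flip
Dir S: first cell '.' (not opp) -> no flip
Dir SE: first cell '.' (not opp) -> no flip
All flips: (3,2)

Answer: ..W...
W.W...
.WBB..
.WBB..
..B.B.
......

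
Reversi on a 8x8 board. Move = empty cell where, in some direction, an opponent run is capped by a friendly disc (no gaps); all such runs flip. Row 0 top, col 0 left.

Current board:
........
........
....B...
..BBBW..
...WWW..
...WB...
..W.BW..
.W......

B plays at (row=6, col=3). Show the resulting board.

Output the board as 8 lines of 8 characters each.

Place B at (6,3); scan 8 dirs for brackets.
Dir NW: first cell '.' (not opp) -> no flip
Dir N: opp run (5,3) (4,3) capped by B -> flip
Dir NE: first cell 'B' (not opp) -> no flip
Dir W: opp run (6,2), next='.' -> no flip
Dir E: first cell 'B' (not opp) -> no flip
Dir SW: first cell '.' (not opp) -> no flip
Dir S: first cell '.' (not opp) -> no flip
Dir SE: first cell '.' (not opp) -> no flip
All flips: (4,3) (5,3)

Answer: ........
........
....B...
..BBBW..
...BWW..
...BB...
..WBBW..
.W......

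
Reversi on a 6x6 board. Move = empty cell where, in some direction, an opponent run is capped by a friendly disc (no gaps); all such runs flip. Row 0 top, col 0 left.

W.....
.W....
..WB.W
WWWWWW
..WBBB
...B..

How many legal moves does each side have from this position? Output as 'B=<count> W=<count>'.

Answer: B=5 W=7

Derivation:
-- B to move --
(0,1): no bracket -> illegal
(0,2): no bracket -> illegal
(1,0): no bracket -> illegal
(1,2): no bracket -> illegal
(1,3): no bracket -> illegal
(1,4): no bracket -> illegal
(1,5): flips 2 -> legal
(2,0): flips 2 -> legal
(2,1): flips 2 -> legal
(2,4): flips 1 -> legal
(4,0): no bracket -> illegal
(4,1): flips 2 -> legal
(5,1): no bracket -> illegal
(5,2): no bracket -> illegal
B mobility = 5
-- W to move --
(1,2): flips 1 -> legal
(1,3): flips 1 -> legal
(1,4): flips 1 -> legal
(2,4): flips 1 -> legal
(5,2): flips 1 -> legal
(5,4): flips 2 -> legal
(5,5): flips 2 -> legal
W mobility = 7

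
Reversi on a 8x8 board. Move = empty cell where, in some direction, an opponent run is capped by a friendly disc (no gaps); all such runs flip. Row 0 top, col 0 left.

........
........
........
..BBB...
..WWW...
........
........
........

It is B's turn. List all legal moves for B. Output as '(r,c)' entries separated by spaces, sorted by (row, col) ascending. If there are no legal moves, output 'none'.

(3,1): no bracket -> illegal
(3,5): no bracket -> illegal
(4,1): no bracket -> illegal
(4,5): no bracket -> illegal
(5,1): flips 1 -> legal
(5,2): flips 2 -> legal
(5,3): flips 1 -> legal
(5,4): flips 2 -> legal
(5,5): flips 1 -> legal

Answer: (5,1) (5,2) (5,3) (5,4) (5,5)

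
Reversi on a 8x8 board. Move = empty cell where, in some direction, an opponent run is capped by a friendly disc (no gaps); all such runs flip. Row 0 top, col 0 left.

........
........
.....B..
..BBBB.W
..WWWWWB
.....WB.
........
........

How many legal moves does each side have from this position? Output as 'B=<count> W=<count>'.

Answer: B=10 W=10

Derivation:
-- B to move --
(2,6): no bracket -> illegal
(2,7): flips 1 -> legal
(3,1): no bracket -> illegal
(3,6): flips 1 -> legal
(4,1): flips 5 -> legal
(5,1): flips 1 -> legal
(5,2): flips 2 -> legal
(5,3): flips 2 -> legal
(5,4): flips 3 -> legal
(5,7): flips 1 -> legal
(6,4): no bracket -> illegal
(6,5): flips 2 -> legal
(6,6): flips 2 -> legal
B mobility = 10
-- W to move --
(1,4): no bracket -> illegal
(1,5): flips 2 -> legal
(1,6): flips 2 -> legal
(2,1): flips 1 -> legal
(2,2): flips 2 -> legal
(2,3): flips 2 -> legal
(2,4): flips 3 -> legal
(2,6): flips 1 -> legal
(3,1): no bracket -> illegal
(3,6): no bracket -> illegal
(4,1): no bracket -> illegal
(5,7): flips 2 -> legal
(6,5): no bracket -> illegal
(6,6): flips 1 -> legal
(6,7): flips 1 -> legal
W mobility = 10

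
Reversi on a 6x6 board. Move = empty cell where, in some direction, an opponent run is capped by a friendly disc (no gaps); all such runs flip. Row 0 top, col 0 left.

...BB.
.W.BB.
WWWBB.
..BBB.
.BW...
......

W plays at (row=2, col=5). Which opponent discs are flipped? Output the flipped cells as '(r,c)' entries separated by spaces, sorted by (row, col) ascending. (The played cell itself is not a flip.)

Dir NW: opp run (1,4) (0,3), next=edge -> no flip
Dir N: first cell '.' (not opp) -> no flip
Dir NE: edge -> no flip
Dir W: opp run (2,4) (2,3) capped by W -> flip
Dir E: edge -> no flip
Dir SW: opp run (3,4), next='.' -> no flip
Dir S: first cell '.' (not opp) -> no flip
Dir SE: edge -> no flip

Answer: (2,3) (2,4)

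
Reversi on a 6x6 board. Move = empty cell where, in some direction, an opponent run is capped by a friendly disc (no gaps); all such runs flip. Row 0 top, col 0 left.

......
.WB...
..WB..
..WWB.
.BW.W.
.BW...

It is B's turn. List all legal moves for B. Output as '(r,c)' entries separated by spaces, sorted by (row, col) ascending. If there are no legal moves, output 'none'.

Answer: (1,0) (2,1) (2,4) (3,1) (4,3) (5,3) (5,4)

Derivation:
(0,0): no bracket -> illegal
(0,1): no bracket -> illegal
(0,2): no bracket -> illegal
(1,0): flips 1 -> legal
(1,3): no bracket -> illegal
(2,0): no bracket -> illegal
(2,1): flips 1 -> legal
(2,4): flips 2 -> legal
(3,1): flips 2 -> legal
(3,5): no bracket -> illegal
(4,3): flips 2 -> legal
(4,5): no bracket -> illegal
(5,3): flips 1 -> legal
(5,4): flips 1 -> legal
(5,5): no bracket -> illegal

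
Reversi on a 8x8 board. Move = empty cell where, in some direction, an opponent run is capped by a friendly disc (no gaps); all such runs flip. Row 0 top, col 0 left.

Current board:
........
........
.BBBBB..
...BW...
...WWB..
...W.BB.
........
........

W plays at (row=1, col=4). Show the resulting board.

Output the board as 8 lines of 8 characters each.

Place W at (1,4); scan 8 dirs for brackets.
Dir NW: first cell '.' (not opp) -> no flip
Dir N: first cell '.' (not opp) -> no flip
Dir NE: first cell '.' (not opp) -> no flip
Dir W: first cell '.' (not opp) -> no flip
Dir E: first cell '.' (not opp) -> no flip
Dir SW: opp run (2,3), next='.' -> no flip
Dir S: opp run (2,4) capped by W -> flip
Dir SE: opp run (2,5), next='.' -> no flip
All flips: (2,4)

Answer: ........
....W...
.BBBWB..
...BW...
...WWB..
...W.BB.
........
........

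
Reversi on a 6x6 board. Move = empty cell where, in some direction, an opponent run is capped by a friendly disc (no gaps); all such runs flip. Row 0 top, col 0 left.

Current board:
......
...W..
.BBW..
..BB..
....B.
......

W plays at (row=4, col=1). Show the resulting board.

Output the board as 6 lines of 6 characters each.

Place W at (4,1); scan 8 dirs for brackets.
Dir NW: first cell '.' (not opp) -> no flip
Dir N: first cell '.' (not opp) -> no flip
Dir NE: opp run (3,2) capped by W -> flip
Dir W: first cell '.' (not opp) -> no flip
Dir E: first cell '.' (not opp) -> no flip
Dir SW: first cell '.' (not opp) -> no flip
Dir S: first cell '.' (not opp) -> no flip
Dir SE: first cell '.' (not opp) -> no flip
All flips: (3,2)

Answer: ......
...W..
.BBW..
..WB..
.W..B.
......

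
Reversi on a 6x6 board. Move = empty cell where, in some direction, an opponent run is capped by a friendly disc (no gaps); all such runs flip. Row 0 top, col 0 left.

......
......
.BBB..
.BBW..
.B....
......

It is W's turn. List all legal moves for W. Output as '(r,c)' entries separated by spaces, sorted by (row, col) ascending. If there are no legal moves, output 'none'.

(1,0): no bracket -> illegal
(1,1): flips 1 -> legal
(1,2): no bracket -> illegal
(1,3): flips 1 -> legal
(1,4): no bracket -> illegal
(2,0): no bracket -> illegal
(2,4): no bracket -> illegal
(3,0): flips 2 -> legal
(3,4): no bracket -> illegal
(4,0): no bracket -> illegal
(4,2): no bracket -> illegal
(4,3): no bracket -> illegal
(5,0): no bracket -> illegal
(5,1): no bracket -> illegal
(5,2): no bracket -> illegal

Answer: (1,1) (1,3) (3,0)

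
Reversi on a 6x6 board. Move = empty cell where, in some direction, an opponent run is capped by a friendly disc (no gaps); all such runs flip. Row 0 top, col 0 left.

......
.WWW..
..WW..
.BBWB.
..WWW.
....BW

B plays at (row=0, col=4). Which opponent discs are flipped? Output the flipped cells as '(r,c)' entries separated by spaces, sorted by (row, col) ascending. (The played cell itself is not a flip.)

Answer: (1,3) (2,2)

Derivation:
Dir NW: edge -> no flip
Dir N: edge -> no flip
Dir NE: edge -> no flip
Dir W: first cell '.' (not opp) -> no flip
Dir E: first cell '.' (not opp) -> no flip
Dir SW: opp run (1,3) (2,2) capped by B -> flip
Dir S: first cell '.' (not opp) -> no flip
Dir SE: first cell '.' (not opp) -> no flip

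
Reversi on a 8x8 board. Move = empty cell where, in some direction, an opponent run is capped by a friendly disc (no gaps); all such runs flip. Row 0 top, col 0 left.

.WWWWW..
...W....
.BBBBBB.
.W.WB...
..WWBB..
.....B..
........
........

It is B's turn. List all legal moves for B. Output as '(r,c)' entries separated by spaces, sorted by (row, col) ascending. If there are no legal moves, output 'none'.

(0,0): no bracket -> illegal
(0,6): no bracket -> illegal
(1,0): no bracket -> illegal
(1,1): no bracket -> illegal
(1,2): no bracket -> illegal
(1,4): no bracket -> illegal
(1,5): no bracket -> illegal
(1,6): no bracket -> illegal
(2,0): no bracket -> illegal
(3,0): no bracket -> illegal
(3,2): flips 1 -> legal
(4,0): flips 1 -> legal
(4,1): flips 3 -> legal
(5,1): flips 2 -> legal
(5,2): flips 1 -> legal
(5,3): flips 2 -> legal
(5,4): no bracket -> illegal

Answer: (3,2) (4,0) (4,1) (5,1) (5,2) (5,3)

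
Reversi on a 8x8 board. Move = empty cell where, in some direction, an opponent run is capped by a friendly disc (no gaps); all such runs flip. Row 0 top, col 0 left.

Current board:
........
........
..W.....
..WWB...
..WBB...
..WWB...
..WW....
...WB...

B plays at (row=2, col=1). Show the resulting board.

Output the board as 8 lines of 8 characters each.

Answer: ........
........
.BW.....
..BWB...
..WBB...
..WWB...
..WW....
...WB...

Derivation:
Place B at (2,1); scan 8 dirs for brackets.
Dir NW: first cell '.' (not opp) -> no flip
Dir N: first cell '.' (not opp) -> no flip
Dir NE: first cell '.' (not opp) -> no flip
Dir W: first cell '.' (not opp) -> no flip
Dir E: opp run (2,2), next='.' -> no flip
Dir SW: first cell '.' (not opp) -> no flip
Dir S: first cell '.' (not opp) -> no flip
Dir SE: opp run (3,2) capped by B -> flip
All flips: (3,2)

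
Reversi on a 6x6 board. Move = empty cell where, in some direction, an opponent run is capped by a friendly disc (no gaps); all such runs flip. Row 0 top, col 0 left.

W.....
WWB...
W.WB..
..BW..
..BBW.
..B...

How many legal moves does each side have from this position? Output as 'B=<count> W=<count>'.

-- B to move --
(0,1): no bracket -> illegal
(0,2): no bracket -> illegal
(1,3): no bracket -> illegal
(2,1): flips 1 -> legal
(2,4): flips 1 -> legal
(3,0): no bracket -> illegal
(3,1): no bracket -> illegal
(3,4): flips 1 -> legal
(3,5): no bracket -> illegal
(4,5): flips 1 -> legal
(5,3): no bracket -> illegal
(5,4): no bracket -> illegal
(5,5): no bracket -> illegal
B mobility = 4
-- W to move --
(0,1): no bracket -> illegal
(0,2): flips 1 -> legal
(0,3): no bracket -> illegal
(1,3): flips 2 -> legal
(1,4): no bracket -> illegal
(2,1): no bracket -> illegal
(2,4): flips 1 -> legal
(3,1): flips 1 -> legal
(3,4): no bracket -> illegal
(4,1): flips 2 -> legal
(5,1): flips 1 -> legal
(5,3): flips 1 -> legal
(5,4): no bracket -> illegal
W mobility = 7

Answer: B=4 W=7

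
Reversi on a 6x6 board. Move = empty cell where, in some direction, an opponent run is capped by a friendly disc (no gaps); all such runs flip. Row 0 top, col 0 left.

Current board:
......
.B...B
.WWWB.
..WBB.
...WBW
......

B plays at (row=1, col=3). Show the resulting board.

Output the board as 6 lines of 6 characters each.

Answer: ......
.B.B.B
.WWBB.
..WBB.
...WBW
......

Derivation:
Place B at (1,3); scan 8 dirs for brackets.
Dir NW: first cell '.' (not opp) -> no flip
Dir N: first cell '.' (not opp) -> no flip
Dir NE: first cell '.' (not opp) -> no flip
Dir W: first cell '.' (not opp) -> no flip
Dir E: first cell '.' (not opp) -> no flip
Dir SW: opp run (2,2), next='.' -> no flip
Dir S: opp run (2,3) capped by B -> flip
Dir SE: first cell 'B' (not opp) -> no flip
All flips: (2,3)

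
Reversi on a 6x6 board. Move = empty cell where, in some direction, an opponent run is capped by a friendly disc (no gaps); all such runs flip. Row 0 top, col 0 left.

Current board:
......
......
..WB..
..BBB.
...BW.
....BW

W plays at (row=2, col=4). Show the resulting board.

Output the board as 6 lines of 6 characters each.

Place W at (2,4); scan 8 dirs for brackets.
Dir NW: first cell '.' (not opp) -> no flip
Dir N: first cell '.' (not opp) -> no flip
Dir NE: first cell '.' (not opp) -> no flip
Dir W: opp run (2,3) capped by W -> flip
Dir E: first cell '.' (not opp) -> no flip
Dir SW: opp run (3,3), next='.' -> no flip
Dir S: opp run (3,4) capped by W -> flip
Dir SE: first cell '.' (not opp) -> no flip
All flips: (2,3) (3,4)

Answer: ......
......
..WWW.
..BBW.
...BW.
....BW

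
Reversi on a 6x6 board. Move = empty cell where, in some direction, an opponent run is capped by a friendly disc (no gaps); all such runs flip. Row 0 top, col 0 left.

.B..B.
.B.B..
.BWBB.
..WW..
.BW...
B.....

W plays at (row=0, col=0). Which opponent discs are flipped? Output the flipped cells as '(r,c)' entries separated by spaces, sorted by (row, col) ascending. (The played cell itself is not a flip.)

Answer: (1,1)

Derivation:
Dir NW: edge -> no flip
Dir N: edge -> no flip
Dir NE: edge -> no flip
Dir W: edge -> no flip
Dir E: opp run (0,1), next='.' -> no flip
Dir SW: edge -> no flip
Dir S: first cell '.' (not opp) -> no flip
Dir SE: opp run (1,1) capped by W -> flip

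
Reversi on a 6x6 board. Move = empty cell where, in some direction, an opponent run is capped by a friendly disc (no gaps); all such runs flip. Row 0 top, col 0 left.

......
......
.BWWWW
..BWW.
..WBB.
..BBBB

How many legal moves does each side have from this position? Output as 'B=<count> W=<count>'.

-- B to move --
(1,1): flips 2 -> legal
(1,2): flips 1 -> legal
(1,3): flips 2 -> legal
(1,4): flips 3 -> legal
(1,5): no bracket -> illegal
(3,1): flips 1 -> legal
(3,5): flips 2 -> legal
(4,1): flips 1 -> legal
(4,5): no bracket -> illegal
(5,1): no bracket -> illegal
B mobility = 7
-- W to move --
(1,0): no bracket -> illegal
(1,1): no bracket -> illegal
(1,2): no bracket -> illegal
(2,0): flips 1 -> legal
(3,0): no bracket -> illegal
(3,1): flips 1 -> legal
(3,5): no bracket -> illegal
(4,1): flips 1 -> legal
(4,5): flips 2 -> legal
(5,1): no bracket -> illegal
W mobility = 4

Answer: B=7 W=4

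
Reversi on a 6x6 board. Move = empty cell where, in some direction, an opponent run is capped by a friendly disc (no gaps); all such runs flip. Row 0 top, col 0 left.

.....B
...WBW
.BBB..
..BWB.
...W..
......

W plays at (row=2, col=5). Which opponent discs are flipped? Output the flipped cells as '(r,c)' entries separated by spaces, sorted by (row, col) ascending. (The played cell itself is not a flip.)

Answer: (3,4)

Derivation:
Dir NW: opp run (1,4), next='.' -> no flip
Dir N: first cell 'W' (not opp) -> no flip
Dir NE: edge -> no flip
Dir W: first cell '.' (not opp) -> no flip
Dir E: edge -> no flip
Dir SW: opp run (3,4) capped by W -> flip
Dir S: first cell '.' (not opp) -> no flip
Dir SE: edge -> no flip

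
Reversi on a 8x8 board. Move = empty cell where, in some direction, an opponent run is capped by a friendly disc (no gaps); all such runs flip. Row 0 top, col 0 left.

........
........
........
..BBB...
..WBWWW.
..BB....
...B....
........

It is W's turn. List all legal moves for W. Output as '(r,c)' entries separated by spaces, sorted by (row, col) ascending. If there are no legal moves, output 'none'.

(2,1): no bracket -> illegal
(2,2): flips 2 -> legal
(2,3): flips 1 -> legal
(2,4): flips 2 -> legal
(2,5): no bracket -> illegal
(3,1): no bracket -> illegal
(3,5): no bracket -> illegal
(4,1): no bracket -> illegal
(5,1): no bracket -> illegal
(5,4): no bracket -> illegal
(6,1): no bracket -> illegal
(6,2): flips 2 -> legal
(6,4): flips 1 -> legal
(7,2): no bracket -> illegal
(7,3): no bracket -> illegal
(7,4): no bracket -> illegal

Answer: (2,2) (2,3) (2,4) (6,2) (6,4)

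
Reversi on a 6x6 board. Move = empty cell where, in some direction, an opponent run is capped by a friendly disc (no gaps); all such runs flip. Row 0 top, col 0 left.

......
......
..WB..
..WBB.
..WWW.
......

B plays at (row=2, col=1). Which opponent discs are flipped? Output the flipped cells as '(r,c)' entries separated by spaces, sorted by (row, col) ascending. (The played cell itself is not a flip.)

Answer: (2,2)

Derivation:
Dir NW: first cell '.' (not opp) -> no flip
Dir N: first cell '.' (not opp) -> no flip
Dir NE: first cell '.' (not opp) -> no flip
Dir W: first cell '.' (not opp) -> no flip
Dir E: opp run (2,2) capped by B -> flip
Dir SW: first cell '.' (not opp) -> no flip
Dir S: first cell '.' (not opp) -> no flip
Dir SE: opp run (3,2) (4,3), next='.' -> no flip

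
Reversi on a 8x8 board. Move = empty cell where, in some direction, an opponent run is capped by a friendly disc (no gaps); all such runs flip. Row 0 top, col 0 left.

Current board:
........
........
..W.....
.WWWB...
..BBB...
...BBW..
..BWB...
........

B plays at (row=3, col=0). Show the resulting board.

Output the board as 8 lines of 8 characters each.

Answer: ........
........
..W.....
BBBBB...
..BBB...
...BBW..
..BWB...
........

Derivation:
Place B at (3,0); scan 8 dirs for brackets.
Dir NW: edge -> no flip
Dir N: first cell '.' (not opp) -> no flip
Dir NE: first cell '.' (not opp) -> no flip
Dir W: edge -> no flip
Dir E: opp run (3,1) (3,2) (3,3) capped by B -> flip
Dir SW: edge -> no flip
Dir S: first cell '.' (not opp) -> no flip
Dir SE: first cell '.' (not opp) -> no flip
All flips: (3,1) (3,2) (3,3)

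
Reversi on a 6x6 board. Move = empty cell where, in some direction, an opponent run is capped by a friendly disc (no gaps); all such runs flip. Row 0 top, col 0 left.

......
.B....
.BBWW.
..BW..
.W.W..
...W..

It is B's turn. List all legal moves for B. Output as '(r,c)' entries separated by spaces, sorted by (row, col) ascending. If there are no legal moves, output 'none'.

(1,2): no bracket -> illegal
(1,3): no bracket -> illegal
(1,4): flips 1 -> legal
(1,5): no bracket -> illegal
(2,5): flips 2 -> legal
(3,0): no bracket -> illegal
(3,1): no bracket -> illegal
(3,4): flips 1 -> legal
(3,5): no bracket -> illegal
(4,0): no bracket -> illegal
(4,2): no bracket -> illegal
(4,4): flips 1 -> legal
(5,0): flips 1 -> legal
(5,1): no bracket -> illegal
(5,2): no bracket -> illegal
(5,4): flips 1 -> legal

Answer: (1,4) (2,5) (3,4) (4,4) (5,0) (5,4)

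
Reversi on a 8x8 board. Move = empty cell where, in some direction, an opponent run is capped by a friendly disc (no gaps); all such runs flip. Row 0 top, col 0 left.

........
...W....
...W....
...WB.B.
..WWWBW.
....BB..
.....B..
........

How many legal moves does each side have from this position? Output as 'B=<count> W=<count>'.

-- B to move --
(0,2): no bracket -> illegal
(0,3): no bracket -> illegal
(0,4): no bracket -> illegal
(1,2): flips 1 -> legal
(1,4): no bracket -> illegal
(2,2): flips 2 -> legal
(2,4): no bracket -> illegal
(3,1): no bracket -> illegal
(3,2): flips 2 -> legal
(3,5): no bracket -> illegal
(3,7): flips 1 -> legal
(4,1): flips 3 -> legal
(4,7): flips 1 -> legal
(5,1): no bracket -> illegal
(5,2): flips 1 -> legal
(5,3): no bracket -> illegal
(5,6): flips 1 -> legal
(5,7): no bracket -> illegal
B mobility = 8
-- W to move --
(2,4): flips 1 -> legal
(2,5): flips 1 -> legal
(2,6): flips 1 -> legal
(2,7): no bracket -> illegal
(3,5): flips 1 -> legal
(3,7): no bracket -> illegal
(4,7): no bracket -> illegal
(5,3): no bracket -> illegal
(5,6): flips 2 -> legal
(6,3): no bracket -> illegal
(6,4): flips 2 -> legal
(6,6): flips 1 -> legal
(7,4): no bracket -> illegal
(7,5): no bracket -> illegal
(7,6): flips 2 -> legal
W mobility = 8

Answer: B=8 W=8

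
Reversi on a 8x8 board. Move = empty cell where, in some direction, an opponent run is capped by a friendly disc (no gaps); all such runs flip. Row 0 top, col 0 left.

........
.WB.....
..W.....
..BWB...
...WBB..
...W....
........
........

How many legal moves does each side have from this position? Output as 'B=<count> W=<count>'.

Answer: B=6 W=9

Derivation:
-- B to move --
(0,0): flips 3 -> legal
(0,1): no bracket -> illegal
(0,2): no bracket -> illegal
(1,0): flips 1 -> legal
(1,3): no bracket -> illegal
(2,0): no bracket -> illegal
(2,1): no bracket -> illegal
(2,3): no bracket -> illegal
(2,4): no bracket -> illegal
(3,1): no bracket -> illegal
(4,2): flips 1 -> legal
(5,2): flips 1 -> legal
(5,4): flips 1 -> legal
(6,2): flips 1 -> legal
(6,3): no bracket -> illegal
(6,4): no bracket -> illegal
B mobility = 6
-- W to move --
(0,1): no bracket -> illegal
(0,2): flips 1 -> legal
(0,3): no bracket -> illegal
(1,3): flips 1 -> legal
(2,1): flips 1 -> legal
(2,3): no bracket -> illegal
(2,4): no bracket -> illegal
(2,5): flips 1 -> legal
(3,1): flips 1 -> legal
(3,5): flips 2 -> legal
(3,6): no bracket -> illegal
(4,1): no bracket -> illegal
(4,2): flips 1 -> legal
(4,6): flips 2 -> legal
(5,4): no bracket -> illegal
(5,5): flips 1 -> legal
(5,6): no bracket -> illegal
W mobility = 9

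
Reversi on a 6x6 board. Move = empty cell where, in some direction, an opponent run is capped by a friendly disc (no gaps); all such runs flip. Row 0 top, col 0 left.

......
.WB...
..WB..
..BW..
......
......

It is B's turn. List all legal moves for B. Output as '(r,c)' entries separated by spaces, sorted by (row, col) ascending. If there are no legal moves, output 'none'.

Answer: (1,0) (2,1) (3,4) (4,3)

Derivation:
(0,0): no bracket -> illegal
(0,1): no bracket -> illegal
(0,2): no bracket -> illegal
(1,0): flips 1 -> legal
(1,3): no bracket -> illegal
(2,0): no bracket -> illegal
(2,1): flips 1 -> legal
(2,4): no bracket -> illegal
(3,1): no bracket -> illegal
(3,4): flips 1 -> legal
(4,2): no bracket -> illegal
(4,3): flips 1 -> legal
(4,4): no bracket -> illegal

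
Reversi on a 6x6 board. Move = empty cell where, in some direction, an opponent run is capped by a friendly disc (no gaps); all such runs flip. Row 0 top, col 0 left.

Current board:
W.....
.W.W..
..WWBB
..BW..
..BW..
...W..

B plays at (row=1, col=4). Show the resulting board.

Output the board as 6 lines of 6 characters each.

Answer: W.....
.W.WB.
..WBBB
..BW..
..BW..
...W..

Derivation:
Place B at (1,4); scan 8 dirs for brackets.
Dir NW: first cell '.' (not opp) -> no flip
Dir N: first cell '.' (not opp) -> no flip
Dir NE: first cell '.' (not opp) -> no flip
Dir W: opp run (1,3), next='.' -> no flip
Dir E: first cell '.' (not opp) -> no flip
Dir SW: opp run (2,3) capped by B -> flip
Dir S: first cell 'B' (not opp) -> no flip
Dir SE: first cell 'B' (not opp) -> no flip
All flips: (2,3)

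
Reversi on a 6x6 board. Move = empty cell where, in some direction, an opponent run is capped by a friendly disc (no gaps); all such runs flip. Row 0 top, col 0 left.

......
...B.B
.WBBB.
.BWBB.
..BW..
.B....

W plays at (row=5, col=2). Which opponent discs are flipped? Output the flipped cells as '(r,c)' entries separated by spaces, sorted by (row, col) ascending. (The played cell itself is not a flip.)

Answer: (4,2)

Derivation:
Dir NW: first cell '.' (not opp) -> no flip
Dir N: opp run (4,2) capped by W -> flip
Dir NE: first cell 'W' (not opp) -> no flip
Dir W: opp run (5,1), next='.' -> no flip
Dir E: first cell '.' (not opp) -> no flip
Dir SW: edge -> no flip
Dir S: edge -> no flip
Dir SE: edge -> no flip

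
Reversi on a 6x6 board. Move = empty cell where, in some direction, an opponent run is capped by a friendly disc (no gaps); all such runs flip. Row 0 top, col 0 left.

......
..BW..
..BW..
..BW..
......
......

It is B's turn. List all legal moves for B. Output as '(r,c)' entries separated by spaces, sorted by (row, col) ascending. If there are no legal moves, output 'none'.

(0,2): no bracket -> illegal
(0,3): no bracket -> illegal
(0,4): flips 1 -> legal
(1,4): flips 2 -> legal
(2,4): flips 1 -> legal
(3,4): flips 2 -> legal
(4,2): no bracket -> illegal
(4,3): no bracket -> illegal
(4,4): flips 1 -> legal

Answer: (0,4) (1,4) (2,4) (3,4) (4,4)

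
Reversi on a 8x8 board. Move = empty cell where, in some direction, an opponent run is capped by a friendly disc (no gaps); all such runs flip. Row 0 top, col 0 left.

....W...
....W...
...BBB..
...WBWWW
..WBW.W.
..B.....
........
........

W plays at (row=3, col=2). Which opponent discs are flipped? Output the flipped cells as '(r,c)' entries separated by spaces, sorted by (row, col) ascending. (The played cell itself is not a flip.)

Dir NW: first cell '.' (not opp) -> no flip
Dir N: first cell '.' (not opp) -> no flip
Dir NE: opp run (2,3) capped by W -> flip
Dir W: first cell '.' (not opp) -> no flip
Dir E: first cell 'W' (not opp) -> no flip
Dir SW: first cell '.' (not opp) -> no flip
Dir S: first cell 'W' (not opp) -> no flip
Dir SE: opp run (4,3), next='.' -> no flip

Answer: (2,3)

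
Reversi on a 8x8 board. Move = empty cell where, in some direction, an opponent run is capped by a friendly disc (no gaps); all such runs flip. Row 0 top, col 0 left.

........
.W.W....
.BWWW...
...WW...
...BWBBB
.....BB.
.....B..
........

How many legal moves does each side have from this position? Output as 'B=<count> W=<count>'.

Answer: B=5 W=7

Derivation:
-- B to move --
(0,0): flips 4 -> legal
(0,1): flips 1 -> legal
(0,2): no bracket -> illegal
(0,3): flips 3 -> legal
(0,4): no bracket -> illegal
(1,0): no bracket -> illegal
(1,2): flips 2 -> legal
(1,4): no bracket -> illegal
(1,5): no bracket -> illegal
(2,0): no bracket -> illegal
(2,5): flips 4 -> legal
(3,1): no bracket -> illegal
(3,2): no bracket -> illegal
(3,5): no bracket -> illegal
(4,2): no bracket -> illegal
(5,3): no bracket -> illegal
(5,4): no bracket -> illegal
B mobility = 5
-- W to move --
(1,0): no bracket -> illegal
(1,2): no bracket -> illegal
(2,0): flips 1 -> legal
(3,0): no bracket -> illegal
(3,1): flips 1 -> legal
(3,2): no bracket -> illegal
(3,5): no bracket -> illegal
(3,6): no bracket -> illegal
(3,7): no bracket -> illegal
(4,2): flips 1 -> legal
(5,2): flips 1 -> legal
(5,3): flips 1 -> legal
(5,4): no bracket -> illegal
(5,7): no bracket -> illegal
(6,4): no bracket -> illegal
(6,6): flips 1 -> legal
(6,7): flips 2 -> legal
(7,4): no bracket -> illegal
(7,5): no bracket -> illegal
(7,6): no bracket -> illegal
W mobility = 7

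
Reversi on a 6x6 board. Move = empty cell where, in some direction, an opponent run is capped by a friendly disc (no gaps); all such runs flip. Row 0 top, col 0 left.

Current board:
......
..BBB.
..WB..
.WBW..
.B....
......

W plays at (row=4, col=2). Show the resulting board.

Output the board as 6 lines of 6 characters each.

Place W at (4,2); scan 8 dirs for brackets.
Dir NW: first cell 'W' (not opp) -> no flip
Dir N: opp run (3,2) capped by W -> flip
Dir NE: first cell 'W' (not opp) -> no flip
Dir W: opp run (4,1), next='.' -> no flip
Dir E: first cell '.' (not opp) -> no flip
Dir SW: first cell '.' (not opp) -> no flip
Dir S: first cell '.' (not opp) -> no flip
Dir SE: first cell '.' (not opp) -> no flip
All flips: (3,2)

Answer: ......
..BBB.
..WB..
.WWW..
.BW...
......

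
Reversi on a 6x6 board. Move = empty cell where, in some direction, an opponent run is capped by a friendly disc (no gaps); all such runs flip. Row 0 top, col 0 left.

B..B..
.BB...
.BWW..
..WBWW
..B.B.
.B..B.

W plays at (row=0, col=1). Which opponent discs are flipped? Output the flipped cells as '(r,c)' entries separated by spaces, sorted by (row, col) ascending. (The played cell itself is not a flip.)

Answer: (1,2)

Derivation:
Dir NW: edge -> no flip
Dir N: edge -> no flip
Dir NE: edge -> no flip
Dir W: opp run (0,0), next=edge -> no flip
Dir E: first cell '.' (not opp) -> no flip
Dir SW: first cell '.' (not opp) -> no flip
Dir S: opp run (1,1) (2,1), next='.' -> no flip
Dir SE: opp run (1,2) capped by W -> flip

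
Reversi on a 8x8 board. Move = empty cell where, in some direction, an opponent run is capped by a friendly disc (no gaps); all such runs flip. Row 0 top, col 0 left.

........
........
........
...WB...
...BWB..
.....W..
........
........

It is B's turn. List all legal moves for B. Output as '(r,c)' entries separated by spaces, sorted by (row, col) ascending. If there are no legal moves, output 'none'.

Answer: (2,3) (3,2) (5,4) (6,5)

Derivation:
(2,2): no bracket -> illegal
(2,3): flips 1 -> legal
(2,4): no bracket -> illegal
(3,2): flips 1 -> legal
(3,5): no bracket -> illegal
(4,2): no bracket -> illegal
(4,6): no bracket -> illegal
(5,3): no bracket -> illegal
(5,4): flips 1 -> legal
(5,6): no bracket -> illegal
(6,4): no bracket -> illegal
(6,5): flips 1 -> legal
(6,6): no bracket -> illegal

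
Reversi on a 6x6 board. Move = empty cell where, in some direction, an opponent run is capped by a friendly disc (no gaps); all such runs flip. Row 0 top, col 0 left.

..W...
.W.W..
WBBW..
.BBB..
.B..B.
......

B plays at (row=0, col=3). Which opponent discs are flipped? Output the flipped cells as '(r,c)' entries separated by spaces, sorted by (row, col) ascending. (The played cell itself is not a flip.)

Dir NW: edge -> no flip
Dir N: edge -> no flip
Dir NE: edge -> no flip
Dir W: opp run (0,2), next='.' -> no flip
Dir E: first cell '.' (not opp) -> no flip
Dir SW: first cell '.' (not opp) -> no flip
Dir S: opp run (1,3) (2,3) capped by B -> flip
Dir SE: first cell '.' (not opp) -> no flip

Answer: (1,3) (2,3)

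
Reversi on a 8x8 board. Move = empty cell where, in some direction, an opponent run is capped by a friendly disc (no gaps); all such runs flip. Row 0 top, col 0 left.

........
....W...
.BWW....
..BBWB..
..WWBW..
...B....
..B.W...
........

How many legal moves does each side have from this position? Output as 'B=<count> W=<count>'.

Answer: B=13 W=10

Derivation:
-- B to move --
(0,3): no bracket -> illegal
(0,4): no bracket -> illegal
(0,5): flips 2 -> legal
(1,1): flips 1 -> legal
(1,2): flips 1 -> legal
(1,3): flips 1 -> legal
(1,5): no bracket -> illegal
(2,4): flips 3 -> legal
(2,5): no bracket -> illegal
(3,1): flips 1 -> legal
(3,6): no bracket -> illegal
(4,1): flips 2 -> legal
(4,6): flips 1 -> legal
(5,1): flips 1 -> legal
(5,2): flips 1 -> legal
(5,4): flips 1 -> legal
(5,5): flips 1 -> legal
(5,6): no bracket -> illegal
(6,3): no bracket -> illegal
(6,5): no bracket -> illegal
(7,3): no bracket -> illegal
(7,4): no bracket -> illegal
(7,5): flips 1 -> legal
B mobility = 13
-- W to move --
(1,0): flips 2 -> legal
(1,1): no bracket -> illegal
(1,2): no bracket -> illegal
(2,0): flips 1 -> legal
(2,4): flips 1 -> legal
(2,5): flips 1 -> legal
(2,6): no bracket -> illegal
(3,0): no bracket -> illegal
(3,1): flips 2 -> legal
(3,6): flips 1 -> legal
(4,1): flips 1 -> legal
(4,6): no bracket -> illegal
(5,1): no bracket -> illegal
(5,2): no bracket -> illegal
(5,4): flips 1 -> legal
(5,5): flips 2 -> legal
(6,1): no bracket -> illegal
(6,3): flips 1 -> legal
(7,1): no bracket -> illegal
(7,2): no bracket -> illegal
(7,3): no bracket -> illegal
W mobility = 10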